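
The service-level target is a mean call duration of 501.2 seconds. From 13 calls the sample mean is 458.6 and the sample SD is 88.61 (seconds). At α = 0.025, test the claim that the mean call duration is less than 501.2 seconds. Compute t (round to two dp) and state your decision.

t = -1.73; fail to reject H0

H0: μ = 501.2; H1: μ < 501.2 (one-sample t-test, left-tailed).
t = (x̄ − μ₀)/(s/√n) = (458.6 − 501.2)/(88.61/√13) = -1.73
df = n − 1 = 12
p-value = P(T ≤ -1.73) ≈ 0.054
Since p ≈ 0.054 > α = 0.025, fail to reject H0; the evidence is not statistically significant.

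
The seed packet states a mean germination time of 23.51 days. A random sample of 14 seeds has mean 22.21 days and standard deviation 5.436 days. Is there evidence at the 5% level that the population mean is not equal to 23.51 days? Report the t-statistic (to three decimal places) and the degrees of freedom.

H0: μ = 23.51; H1: μ ≠ 23.51 (one-sample t-test, two-sided).
t = (x̄ − μ₀)/(s/√n) = (22.21 − 23.51)/(5.436/√14) = -0.895
df = n − 1 = 13
Two-sided p-value ≈ 0.387
Since p ≈ 0.387 > α = 0.05, fail to reject H0; the evidence is not statistically significant.

t = -0.895, df = 13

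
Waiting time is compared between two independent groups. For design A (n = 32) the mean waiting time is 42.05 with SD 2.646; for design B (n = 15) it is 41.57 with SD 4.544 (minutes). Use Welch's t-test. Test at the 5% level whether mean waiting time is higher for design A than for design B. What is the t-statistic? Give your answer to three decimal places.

0.380

Let group 1 = design A, group 2 = design B. H0: μ_1 = μ_2; H1: μ_1 > μ_2 (Welch's two-sample t-test, right-tailed).
t = (x̄_1 − x̄_2)/√(s_1²/n_1 + s_2²/n_2) = (42.05 − 41.57)/√(2.646²/32 + 4.544²/15) = 0.380
Welch–Satterthwaite df ≈ 18.59
p-value = P(T ≥ 0.380) ≈ 0.3541
Since p ≈ 0.3541 > α = 0.05, fail to reject H0; the data do not provide sufficient evidence against H0.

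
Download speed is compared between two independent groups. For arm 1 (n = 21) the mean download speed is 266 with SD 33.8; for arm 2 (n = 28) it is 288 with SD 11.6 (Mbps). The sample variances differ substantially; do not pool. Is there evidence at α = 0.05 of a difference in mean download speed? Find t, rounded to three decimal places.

Let group 1 = arm 1, group 2 = arm 2. H0: μ_1 = μ_2; H1: μ_1 ≠ μ_2 (Welch's two-sample t-test, two-sided).
t = (x̄_1 − x̄_2)/√(s_1²/n_1 + s_2²/n_2) = (266 − 288)/√(33.8²/21 + 11.6²/28) = -2.859
Welch–Satterthwaite df ≈ 23.55
Two-sided p-value ≈ 0.0087
Since p ≈ 0.0087 < α = 0.05, reject H0; the evidence is statistically significant.

-2.859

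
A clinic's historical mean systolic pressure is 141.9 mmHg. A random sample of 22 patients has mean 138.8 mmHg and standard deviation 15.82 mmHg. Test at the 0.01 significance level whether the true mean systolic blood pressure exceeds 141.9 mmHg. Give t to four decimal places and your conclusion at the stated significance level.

H0: μ = 141.9; H1: μ > 141.9 (one-sample t-test, right-tailed).
t = (x̄ − μ₀)/(s/√n) = (138.8 − 141.9)/(15.82/√22) = -0.9191
df = n − 1 = 21
p-value = P(T ≥ -0.9191) ≈ 0.816
Since p ≈ 0.816 > α = 0.01, fail to reject H0; the evidence is not statistically significant.

t = -0.9191; fail to reject H0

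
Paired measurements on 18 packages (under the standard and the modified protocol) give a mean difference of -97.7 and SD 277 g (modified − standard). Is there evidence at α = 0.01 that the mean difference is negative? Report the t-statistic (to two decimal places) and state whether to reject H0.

t = -1.50; fail to reject H0

H0: μ_d = 0; H1: μ_d < 0 (paired t-test on the differences, left-tailed).
t = d̄/(s_d/√n) = -97.7/(277/√18) = -1.50
df = n − 1 = 17
p-value = P(T ≤ -1.50) ≈ 0.076
Since p ≈ 0.076 > α = 0.01, fail to reject H0; the data do not provide sufficient evidence against H0.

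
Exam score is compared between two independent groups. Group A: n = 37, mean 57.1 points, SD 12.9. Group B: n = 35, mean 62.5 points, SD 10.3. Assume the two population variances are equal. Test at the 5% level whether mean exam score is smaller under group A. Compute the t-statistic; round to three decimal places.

-1.956

Let group 1 = group A, group 2 = group B. H0: μ_1 = μ_2; H1: μ_1 < μ_2 (two-sample pooled-variance t-test, left-tailed).
s_p² = [(37−1)·12.9² + (35−1)·10.3²]/(37+35−2) = 137.112
t = (57.1 − 62.5)/√[137.112·(1/37 + 1/35)] = -1.956
df = n₁ + n₂ − 2 = 70
p-value = P(T ≤ -1.956) ≈ 0.0272
Since p ≈ 0.0272 < α = 0.05, reject H0; the data support H1.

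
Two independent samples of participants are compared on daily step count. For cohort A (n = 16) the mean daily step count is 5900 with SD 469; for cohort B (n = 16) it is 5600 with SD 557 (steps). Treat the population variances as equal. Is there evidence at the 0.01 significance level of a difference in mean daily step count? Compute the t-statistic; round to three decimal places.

1.648

Let group 1 = cohort A, group 2 = cohort B. H0: μ_1 = μ_2; H1: μ_1 ≠ μ_2 (two-sample pooled-variance t-test, two-sided).
s_p² = [(16−1)·469² + (16−1)·557²]/(16+16−2) = 265105
t = (5900 − 5600)/√[265105·(1/16 + 1/16)] = 1.648
df = n₁ + n₂ − 2 = 30
Two-sided p-value ≈ 0.1098
Since p ≈ 0.1098 > α = 0.01, fail to reject H0; the evidence is not statistically significant.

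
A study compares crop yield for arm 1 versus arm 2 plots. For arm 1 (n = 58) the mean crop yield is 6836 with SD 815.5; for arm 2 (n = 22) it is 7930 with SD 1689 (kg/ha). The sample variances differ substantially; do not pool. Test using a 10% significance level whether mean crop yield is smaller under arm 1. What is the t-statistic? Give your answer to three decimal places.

-2.912

Let group 1 = arm 1, group 2 = arm 2. H0: μ_1 = μ_2; H1: μ_1 < μ_2 (Welch's two-sample t-test, left-tailed).
t = (x̄_1 − x̄_2)/√(s_1²/n_1 + s_2²/n_2) = (6836 − 7930)/√(815.5²/58 + 1689²/22) = -2.912
Welch–Satterthwaite df ≈ 24.81
p-value = P(T ≤ -2.912) ≈ 0.004
Since p ≈ 0.004 < α = 0.1, reject H0; the data support H1.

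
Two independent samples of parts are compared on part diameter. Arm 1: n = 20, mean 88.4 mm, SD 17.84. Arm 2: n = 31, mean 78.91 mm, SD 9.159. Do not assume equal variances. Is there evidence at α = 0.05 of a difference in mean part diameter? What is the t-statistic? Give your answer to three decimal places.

Let group 1 = arm 1, group 2 = arm 2. H0: μ_1 = μ_2; H1: μ_1 ≠ μ_2 (Welch's two-sample t-test, two-sided).
t = (x̄_1 − x̄_2)/√(s_1²/n_1 + s_2²/n_2) = (88.4 − 78.91)/√(17.84²/20 + 9.159²/31) = 2.199
Welch–Satterthwaite df ≈ 25.54
Two-sided p-value ≈ 0.037
Since p ≈ 0.037 < α = 0.05, reject H0; the evidence is statistically significant.

2.199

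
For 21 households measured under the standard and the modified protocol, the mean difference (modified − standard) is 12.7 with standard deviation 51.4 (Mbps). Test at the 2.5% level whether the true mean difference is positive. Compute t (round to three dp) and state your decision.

t = 1.132; fail to reject H0

H0: μ_d = 0; H1: μ_d > 0 (paired t-test on the differences, right-tailed).
t = d̄/(s_d/√n) = 12.7/(51.4/√21) = 1.132
df = n − 1 = 20
p-value = P(T ≥ 1.132) ≈ 0.135
Since p ≈ 0.135 > α = 0.025, fail to reject H0; the data do not provide sufficient evidence against H0.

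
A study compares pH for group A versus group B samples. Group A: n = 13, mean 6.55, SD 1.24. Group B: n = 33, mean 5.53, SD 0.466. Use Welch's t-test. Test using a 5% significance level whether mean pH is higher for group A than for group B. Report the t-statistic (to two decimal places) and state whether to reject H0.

Let group 1 = group A, group 2 = group B. H0: μ_1 = μ_2; H1: μ_1 > μ_2 (Welch's two-sample t-test, right-tailed).
t = (x̄_1 − x̄_2)/√(s_1²/n_1 + s_2²/n_2) = (6.55 − 5.53)/√(1.24²/13 + 0.466²/33) = 2.89
Welch–Satterthwaite df ≈ 13.36
p-value = P(T ≥ 2.89) ≈ 0.006
Since p ≈ 0.006 < α = 0.05, reject H0; the evidence is statistically significant.

t = 2.89; reject H0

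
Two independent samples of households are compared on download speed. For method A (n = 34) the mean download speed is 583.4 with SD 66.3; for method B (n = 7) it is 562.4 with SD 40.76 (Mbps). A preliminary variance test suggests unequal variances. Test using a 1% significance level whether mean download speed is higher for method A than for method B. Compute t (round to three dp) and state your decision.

t = 1.097; fail to reject H0

Let group 1 = method A, group 2 = method B. H0: μ_1 = μ_2; H1: μ_1 > μ_2 (Welch's two-sample t-test, right-tailed).
t = (x̄_1 − x̄_2)/√(s_1²/n_1 + s_2²/n_2) = (583.4 − 562.4)/√(66.3²/34 + 40.76²/7) = 1.097
Welch–Satterthwaite df ≈ 13.58
p-value = P(T ≥ 1.097) ≈ 0.146
Since p ≈ 0.146 > α = 0.01, fail to reject H0; the evidence is not statistically significant.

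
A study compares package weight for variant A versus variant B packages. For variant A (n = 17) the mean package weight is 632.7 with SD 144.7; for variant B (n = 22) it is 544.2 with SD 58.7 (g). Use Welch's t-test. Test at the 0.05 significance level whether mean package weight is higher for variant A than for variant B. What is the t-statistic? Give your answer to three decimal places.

2.375

Let group 1 = variant A, group 2 = variant B. H0: μ_1 = μ_2; H1: μ_1 > μ_2 (Welch's two-sample t-test, right-tailed).
t = (x̄_1 − x̄_2)/√(s_1²/n_1 + s_2²/n_2) = (632.7 − 544.2)/√(144.7²/17 + 58.7²/22) = 2.375
Welch–Satterthwaite df ≈ 20.08
p-value = P(T ≥ 2.375) ≈ 0.0138
Since p ≈ 0.0138 < α = 0.05, reject H0; the evidence is statistically significant.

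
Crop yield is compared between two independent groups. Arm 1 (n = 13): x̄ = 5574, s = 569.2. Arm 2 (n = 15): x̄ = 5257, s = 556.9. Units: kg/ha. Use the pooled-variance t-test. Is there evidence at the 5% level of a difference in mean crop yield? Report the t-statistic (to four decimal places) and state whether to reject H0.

Let group 1 = arm 1, group 2 = arm 2. H0: μ_1 = μ_2; H1: μ_1 ≠ μ_2 (two-sample pooled-variance t-test, two-sided).
s_p² = [(13−1)·569.2² + (15−1)·556.9²]/(13+15−2) = 316530
t = (5574 − 5257)/√[316530·(1/13 + 1/15)] = 1.4869
df = n₁ + n₂ − 2 = 26
Two-sided p-value ≈ 0.149
Since p ≈ 0.149 > α = 0.05, fail to reject H0; the evidence is not statistically significant.

t = 1.4869; fail to reject H0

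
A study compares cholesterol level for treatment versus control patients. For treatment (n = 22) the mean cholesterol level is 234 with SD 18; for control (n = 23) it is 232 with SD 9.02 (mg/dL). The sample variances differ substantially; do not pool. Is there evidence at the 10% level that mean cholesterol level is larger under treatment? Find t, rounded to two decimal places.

0.47

Let group 1 = treatment, group 2 = control. H0: μ_1 = μ_2; H1: μ_1 > μ_2 (Welch's two-sample t-test, right-tailed).
t = (x̄_1 − x̄_2)/√(s_1²/n_1 + s_2²/n_2) = (234 − 232)/√(18²/22 + 9.02²/23) = 0.47
Welch–Satterthwaite df ≈ 30.61
p-value = P(T ≥ 0.47) ≈ 0.3216
Since p ≈ 0.3216 > α = 0.1, fail to reject H0; the evidence is not statistically significant.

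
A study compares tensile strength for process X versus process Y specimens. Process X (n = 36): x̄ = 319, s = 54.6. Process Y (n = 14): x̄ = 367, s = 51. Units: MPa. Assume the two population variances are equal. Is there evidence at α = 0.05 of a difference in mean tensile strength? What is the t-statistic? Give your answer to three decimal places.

Let group 1 = process X, group 2 = process Y. H0: μ_1 = μ_2; H1: μ_1 ≠ μ_2 (two-sample pooled-variance t-test, two-sided).
s_p² = [(36−1)·54.6² + (14−1)·51²]/(36+14−2) = 2878.2
t = (319 − 367)/√[2878.2·(1/36 + 1/14)] = -2.841
df = n₁ + n₂ − 2 = 48
Two-sided p-value ≈ 0.0066
Since p ≈ 0.0066 < α = 0.05, reject H0; the data support H1.

-2.841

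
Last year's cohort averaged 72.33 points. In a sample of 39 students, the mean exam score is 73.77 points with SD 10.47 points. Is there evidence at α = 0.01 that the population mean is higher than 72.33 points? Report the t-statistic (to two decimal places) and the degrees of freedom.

H0: μ = 72.33; H1: μ > 72.33 (one-sample t-test, right-tailed).
t = (x̄ − μ₀)/(s/√n) = (73.77 − 72.33)/(10.47/√39) = 0.86
df = n − 1 = 38
p-value = P(T ≥ 0.86) ≈ 0.1979
Since p ≈ 0.1979 > α = 0.01, fail to reject H0; the data do not provide sufficient evidence against H0.

t = 0.86, df = 38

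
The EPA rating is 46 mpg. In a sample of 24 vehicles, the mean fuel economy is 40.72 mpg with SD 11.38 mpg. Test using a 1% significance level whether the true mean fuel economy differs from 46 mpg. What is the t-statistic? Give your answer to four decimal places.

H0: μ = 46; H1: μ ≠ 46 (one-sample t-test, two-sided).
t = (x̄ − μ₀)/(s/√n) = (40.72 − 46)/(11.38/√24) = -2.2730
df = n − 1 = 23
Two-sided p-value ≈ 0.0327
Since p ≈ 0.0327 > α = 0.01, fail to reject H0; the data do not provide sufficient evidence against H0.

-2.2730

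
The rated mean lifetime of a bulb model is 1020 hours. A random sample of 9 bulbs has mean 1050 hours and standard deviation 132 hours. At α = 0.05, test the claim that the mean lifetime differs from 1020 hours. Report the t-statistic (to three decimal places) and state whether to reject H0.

H0: μ = 1020; H1: μ ≠ 1020 (one-sample t-test, two-sided).
t = (x̄ − μ₀)/(s/√n) = (1050 − 1020)/(132/√9) = 0.682
df = n − 1 = 8
Two-sided p-value ≈ 0.5146
Since p ≈ 0.5146 > α = 0.05, fail to reject H0; the data do not provide sufficient evidence against H0.

t = 0.682; fail to reject H0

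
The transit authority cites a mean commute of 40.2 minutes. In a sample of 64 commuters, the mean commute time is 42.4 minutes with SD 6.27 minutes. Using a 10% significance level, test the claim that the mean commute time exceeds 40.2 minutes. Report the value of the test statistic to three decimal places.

2.807

H0: μ = 40.2; H1: μ > 40.2 (one-sample t-test, right-tailed).
t = (x̄ − μ₀)/(s/√n) = (42.4 − 40.2)/(6.27/√64) = 2.807
df = n − 1 = 63
p-value = P(T ≥ 2.807) ≈ 0.003
Since p ≈ 0.003 < α = 0.1, reject H0; the data support H1.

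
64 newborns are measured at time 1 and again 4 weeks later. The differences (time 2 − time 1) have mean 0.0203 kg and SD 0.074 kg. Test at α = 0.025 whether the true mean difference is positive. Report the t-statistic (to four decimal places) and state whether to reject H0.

H0: μ_d = 0; H1: μ_d > 0 (paired t-test on the differences, right-tailed).
t = d̄/(s_d/√n) = 0.0203/(0.074/√64) = 2.1946
df = n − 1 = 63
p-value = P(T ≥ 2.1946) ≈ 0.016
Since p ≈ 0.016 < α = 0.025, reject H0; the data support H1.

t = 2.1946; reject H0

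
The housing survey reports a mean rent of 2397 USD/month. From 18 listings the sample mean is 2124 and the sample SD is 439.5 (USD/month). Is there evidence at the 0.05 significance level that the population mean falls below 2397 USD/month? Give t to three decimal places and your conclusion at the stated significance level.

t = -2.635; reject H0

H0: μ = 2397; H1: μ < 2397 (one-sample t-test, left-tailed).
t = (x̄ − μ₀)/(s/√n) = (2124 − 2397)/(439.5/√18) = -2.635
df = n − 1 = 17
p-value = P(T ≤ -2.635) ≈ 0.009
Since p ≈ 0.009 < α = 0.05, reject H0; the evidence is statistically significant.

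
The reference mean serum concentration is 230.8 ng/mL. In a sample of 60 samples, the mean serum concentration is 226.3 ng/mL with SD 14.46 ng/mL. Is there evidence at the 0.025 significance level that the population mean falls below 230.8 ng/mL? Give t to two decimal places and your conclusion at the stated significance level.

H0: μ = 230.8; H1: μ < 230.8 (one-sample t-test, left-tailed).
t = (x̄ − μ₀)/(s/√n) = (226.3 − 230.8)/(14.46/√60) = -2.41
df = n − 1 = 59
p-value = P(T ≤ -2.41) ≈ 0.0095
Since p ≈ 0.0095 < α = 0.025, reject H0; the data support H1.

t = -2.41; reject H0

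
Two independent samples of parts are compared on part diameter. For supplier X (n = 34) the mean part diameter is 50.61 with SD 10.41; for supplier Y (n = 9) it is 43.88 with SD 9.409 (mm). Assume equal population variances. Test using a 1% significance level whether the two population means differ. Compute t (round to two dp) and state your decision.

Let group 1 = supplier X, group 2 = supplier Y. H0: μ_1 = μ_2; H1: μ_1 ≠ μ_2 (two-sample pooled-variance t-test, two-sided).
s_p² = [(34−1)·10.41² + (9−1)·9.409²]/(34+9−2) = 104.497
t = (50.61 − 43.88)/√[104.497·(1/34 + 1/9)] = 1.76
df = n₁ + n₂ − 2 = 41
Two-sided p-value ≈ 0.0865
Since p ≈ 0.0865 > α = 0.01, fail to reject H0; the evidence is not statistically significant.

t = 1.76; fail to reject H0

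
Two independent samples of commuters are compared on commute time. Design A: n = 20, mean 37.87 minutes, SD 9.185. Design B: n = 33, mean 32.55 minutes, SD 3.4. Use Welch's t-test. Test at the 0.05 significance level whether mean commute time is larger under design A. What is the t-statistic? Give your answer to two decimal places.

Let group 1 = design A, group 2 = design B. H0: μ_1 = μ_2; H1: μ_1 > μ_2 (Welch's two-sample t-test, right-tailed).
t = (x̄_1 − x̄_2)/√(s_1²/n_1 + s_2²/n_2) = (37.87 − 32.55)/√(9.185²/20 + 3.4²/33) = 2.49
Welch–Satterthwaite df ≈ 22.20
p-value = P(T ≥ 2.49) ≈ 0.010
Since p ≈ 0.010 < α = 0.05, reject H0; the evidence is statistically significant.

2.49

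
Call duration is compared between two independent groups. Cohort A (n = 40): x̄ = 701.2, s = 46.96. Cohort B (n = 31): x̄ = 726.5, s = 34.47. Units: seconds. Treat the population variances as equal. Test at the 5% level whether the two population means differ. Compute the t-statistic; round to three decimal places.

-2.518

Let group 1 = cohort A, group 2 = cohort B. H0: μ_1 = μ_2; H1: μ_1 ≠ μ_2 (two-sample pooled-variance t-test, two-sided).
s_p² = [(40−1)·46.96² + (31−1)·34.47²]/(40+31−2) = 1763.04
t = (701.2 − 726.5)/√[1763.04·(1/40 + 1/31)] = -2.518
df = n₁ + n₂ − 2 = 69
Two-sided p-value ≈ 0.014
Since p ≈ 0.014 < α = 0.05, reject H0; the evidence is statistically significant.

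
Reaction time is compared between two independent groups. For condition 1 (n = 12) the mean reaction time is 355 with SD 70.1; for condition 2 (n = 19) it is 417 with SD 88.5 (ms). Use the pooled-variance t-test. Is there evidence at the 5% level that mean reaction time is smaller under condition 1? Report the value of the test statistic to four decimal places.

Let group 1 = condition 1, group 2 = condition 2. H0: μ_1 = μ_2; H1: μ_1 < μ_2 (two-sample pooled-variance t-test, left-tailed).
s_p² = [(12−1)·70.1² + (19−1)·88.5²]/(12+19−2) = 6725.33
t = (355 − 417)/√[6725.33·(1/12 + 1/19)] = -2.0503
df = n₁ + n₂ − 2 = 29
p-value = P(T ≤ -2.0503) ≈ 0.025
Since p ≈ 0.025 < α = 0.05, reject H0; the data support H1.

-2.0503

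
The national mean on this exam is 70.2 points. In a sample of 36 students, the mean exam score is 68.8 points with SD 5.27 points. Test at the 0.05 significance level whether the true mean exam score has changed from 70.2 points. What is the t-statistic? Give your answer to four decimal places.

-1.5939

H0: μ = 70.2; H1: μ ≠ 70.2 (one-sample t-test, two-sided).
t = (x̄ − μ₀)/(s/√n) = (68.8 − 70.2)/(5.27/√36) = -1.5939
df = n − 1 = 35
Two-sided p-value ≈ 0.1199
Since p ≈ 0.1199 > α = 0.05, fail to reject H0; the data do not provide sufficient evidence against H0.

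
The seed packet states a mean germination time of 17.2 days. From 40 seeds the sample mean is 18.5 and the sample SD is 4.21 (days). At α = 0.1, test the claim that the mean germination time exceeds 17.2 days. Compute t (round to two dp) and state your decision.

H0: μ = 17.2; H1: μ > 17.2 (one-sample t-test, right-tailed).
t = (x̄ − μ₀)/(s/√n) = (18.5 − 17.2)/(4.21/√40) = 1.95
df = n − 1 = 39
p-value = P(T ≥ 1.95) ≈ 0.0290
Since p ≈ 0.0290 < α = 0.1, reject H0; the data support H1.

t = 1.95; reject H0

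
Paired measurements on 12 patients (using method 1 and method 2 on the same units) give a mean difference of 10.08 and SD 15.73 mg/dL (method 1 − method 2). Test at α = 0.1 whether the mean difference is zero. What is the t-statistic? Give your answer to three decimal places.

H0: μ_d = 0; H1: μ_d ≠ 0 (paired t-test on the differences, two-sided).
t = d̄/(s_d/√n) = 10.08/(15.73/√12) = 2.220
df = n − 1 = 11
Two-sided p-value ≈ 0.048
Since p ≈ 0.048 < α = 0.1, reject H0; the evidence is statistically significant.

2.220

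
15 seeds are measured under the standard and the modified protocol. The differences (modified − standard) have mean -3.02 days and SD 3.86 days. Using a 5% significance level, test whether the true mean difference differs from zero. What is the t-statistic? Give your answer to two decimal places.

H0: μ_d = 0; H1: μ_d ≠ 0 (paired t-test on the differences, two-sided).
t = d̄/(s_d/√n) = -3.02/(3.86/√15) = -3.03
df = n − 1 = 14
Two-sided p-value ≈ 0.009
Since p ≈ 0.009 < α = 0.05, reject H0; the evidence is statistically significant.

-3.03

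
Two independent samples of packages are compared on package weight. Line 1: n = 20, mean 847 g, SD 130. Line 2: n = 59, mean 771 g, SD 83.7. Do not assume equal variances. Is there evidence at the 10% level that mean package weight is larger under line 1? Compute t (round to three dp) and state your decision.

Let group 1 = line 1, group 2 = line 2. H0: μ_1 = μ_2; H1: μ_1 > μ_2 (Welch's two-sample t-test, right-tailed).
t = (x̄_1 − x̄_2)/√(s_1²/n_1 + s_2²/n_2) = (847 − 771)/√(130²/20 + 83.7²/59) = 2.448
Welch–Satterthwaite df ≈ 24.56
p-value = P(T ≥ 2.448) ≈ 0.0109
Since p ≈ 0.0109 < α = 0.1, reject H0; the data support H1.

t = 2.448; reject H0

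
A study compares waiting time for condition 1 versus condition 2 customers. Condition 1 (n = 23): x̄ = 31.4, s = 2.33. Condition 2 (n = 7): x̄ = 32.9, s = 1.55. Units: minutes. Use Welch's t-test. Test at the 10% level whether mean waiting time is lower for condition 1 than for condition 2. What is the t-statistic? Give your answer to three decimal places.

Let group 1 = condition 1, group 2 = condition 2. H0: μ_1 = μ_2; H1: μ_1 < μ_2 (Welch's two-sample t-test, left-tailed).
t = (x̄_1 − x̄_2)/√(s_1²/n_1 + s_2²/n_2) = (31.4 − 32.9)/√(2.33²/23 + 1.55²/7) = -1.971
Welch–Satterthwaite df ≈ 15.14
p-value = P(T ≤ -1.971) ≈ 0.0337
Since p ≈ 0.0337 < α = 0.1, reject H0; the data support H1.

-1.971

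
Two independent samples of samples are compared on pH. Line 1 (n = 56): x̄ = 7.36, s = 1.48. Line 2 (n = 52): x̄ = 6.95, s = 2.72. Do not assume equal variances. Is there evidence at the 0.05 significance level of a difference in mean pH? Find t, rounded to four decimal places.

Let group 1 = line 1, group 2 = line 2. H0: μ_1 = μ_2; H1: μ_1 ≠ μ_2 (Welch's two-sample t-test, two-sided).
t = (x̄_1 − x̄_2)/√(s_1²/n_1 + s_2²/n_2) = (7.36 − 6.95)/√(1.48²/56 + 2.72²/52) = 0.9627
Welch–Satterthwaite df ≈ 77.47
Two-sided p-value ≈ 0.3387
Since p ≈ 0.3387 > α = 0.05, fail to reject H0; the evidence is not statistically significant.

0.9627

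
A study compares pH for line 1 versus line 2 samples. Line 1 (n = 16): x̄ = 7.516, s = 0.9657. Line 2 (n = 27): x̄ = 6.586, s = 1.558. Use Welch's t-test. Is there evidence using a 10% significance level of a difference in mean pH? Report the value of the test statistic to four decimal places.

2.4159

Let group 1 = line 1, group 2 = line 2. H0: μ_1 = μ_2; H1: μ_1 ≠ μ_2 (Welch's two-sample t-test, two-sided).
t = (x̄_1 − x̄_2)/√(s_1²/n_1 + s_2²/n_2) = (7.516 − 6.586)/√(0.9657²/16 + 1.558²/27) = 2.4159
Welch–Satterthwaite df ≈ 40.87
Two-sided p-value ≈ 0.020
Since p ≈ 0.020 < α = 0.1, reject H0; the evidence is statistically significant.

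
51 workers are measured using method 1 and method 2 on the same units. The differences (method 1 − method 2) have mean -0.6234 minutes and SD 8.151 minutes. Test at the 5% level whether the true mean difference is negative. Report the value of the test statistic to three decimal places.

H0: μ_d = 0; H1: μ_d < 0 (paired t-test on the differences, left-tailed).
t = d̄/(s_d/√n) = -0.6234/(8.151/√51) = -0.546
df = n − 1 = 50
p-value = P(T ≤ -0.546) ≈ 0.294
Since p ≈ 0.294 > α = 0.05, fail to reject H0; the data do not provide sufficient evidence against H0.

-0.546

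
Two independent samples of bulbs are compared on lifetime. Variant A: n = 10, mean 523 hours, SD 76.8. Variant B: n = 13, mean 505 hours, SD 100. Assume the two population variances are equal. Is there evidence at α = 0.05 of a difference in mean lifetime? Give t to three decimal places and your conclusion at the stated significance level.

Let group 1 = variant A, group 2 = variant B. H0: μ_1 = μ_2; H1: μ_1 ≠ μ_2 (two-sample pooled-variance t-test, two-sided).
s_p² = [(10−1)·76.8² + (13−1)·100²]/(10+13−2) = 8242.1
t = (523 − 505)/√[8242.1·(1/10 + 1/13)] = 0.471
df = n₁ + n₂ − 2 = 21
Two-sided p-value ≈ 0.642
Since p ≈ 0.642 > α = 0.05, fail to reject H0; the data do not provide sufficient evidence against H0.

t = 0.471; fail to reject H0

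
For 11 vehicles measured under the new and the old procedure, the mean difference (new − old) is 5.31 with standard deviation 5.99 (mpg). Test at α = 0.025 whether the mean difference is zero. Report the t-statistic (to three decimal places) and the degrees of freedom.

H0: μ_d = 0; H1: μ_d ≠ 0 (paired t-test on the differences, two-sided).
t = d̄/(s_d/√n) = 5.31/(5.99/√11) = 2.940
df = n − 1 = 10
Two-sided p-value ≈ 0.015
Since p ≈ 0.015 < α = 0.025, reject H0; the evidence is statistically significant.

t = 2.940, df = 10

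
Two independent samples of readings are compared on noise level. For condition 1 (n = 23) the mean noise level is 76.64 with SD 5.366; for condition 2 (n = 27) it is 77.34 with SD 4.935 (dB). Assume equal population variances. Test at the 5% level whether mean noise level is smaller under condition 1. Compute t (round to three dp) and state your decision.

t = -0.480; fail to reject H0

Let group 1 = condition 1, group 2 = condition 2. H0: μ_1 = μ_2; H1: μ_1 < μ_2 (two-sample pooled-variance t-test, left-tailed).
s_p² = [(23−1)·5.366² + (27−1)·4.935²]/(23+27−2) = 26.3891
t = (76.64 − 77.34)/√[26.3891·(1/23 + 1/27)] = -0.480
df = n₁ + n₂ − 2 = 48
p-value = P(T ≤ -0.480) ≈ 0.3166
Since p ≈ 0.3166 > α = 0.05, fail to reject H0; the evidence is not statistically significant.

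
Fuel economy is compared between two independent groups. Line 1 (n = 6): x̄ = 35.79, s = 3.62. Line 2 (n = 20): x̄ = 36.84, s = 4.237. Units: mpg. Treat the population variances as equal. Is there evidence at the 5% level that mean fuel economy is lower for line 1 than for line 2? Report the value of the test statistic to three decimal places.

-0.548

Let group 1 = line 1, group 2 = line 2. H0: μ_1 = μ_2; H1: μ_1 < μ_2 (two-sample pooled-variance t-test, left-tailed).
s_p² = [(6−1)·3.62² + (20−1)·4.237²]/(6+20−2) = 16.9422
t = (35.79 − 36.84)/√[16.9422·(1/6 + 1/20)] = -0.548
df = n₁ + n₂ − 2 = 24
p-value = P(T ≤ -0.548) ≈ 0.294
Since p ≈ 0.294 > α = 0.05, fail to reject H0; the data do not provide sufficient evidence against H0.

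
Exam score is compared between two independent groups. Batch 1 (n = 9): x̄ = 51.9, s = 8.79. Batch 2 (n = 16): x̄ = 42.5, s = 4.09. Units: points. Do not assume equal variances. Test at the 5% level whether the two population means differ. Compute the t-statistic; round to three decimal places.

Let group 1 = batch 1, group 2 = batch 2. H0: μ_1 = μ_2; H1: μ_1 ≠ μ_2 (Welch's two-sample t-test, two-sided).
t = (x̄_1 − x̄_2)/√(s_1²/n_1 + s_2²/n_2) = (51.9 − 42.5)/√(8.79²/9 + 4.09²/16) = 3.029
Welch–Satterthwaite df ≈ 9.99
Two-sided p-value ≈ 0.013
Since p ≈ 0.013 < α = 0.05, reject H0; the evidence is statistically significant.

3.029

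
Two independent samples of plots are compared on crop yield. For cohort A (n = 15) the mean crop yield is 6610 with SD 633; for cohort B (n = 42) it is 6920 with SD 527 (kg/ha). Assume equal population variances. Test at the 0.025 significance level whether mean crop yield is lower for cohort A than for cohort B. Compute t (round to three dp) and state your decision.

Let group 1 = cohort A, group 2 = cohort B. H0: μ_1 = μ_2; H1: μ_1 < μ_2 (two-sample pooled-variance t-test, left-tailed).
s_p² = [(15−1)·633² + (42−1)·527²]/(15+42−2) = 309028
t = (6610 − 6920)/√[309028·(1/15 + 1/42)] = -1.854
df = n₁ + n₂ − 2 = 55
p-value = P(T ≤ -1.854) ≈ 0.0346
Since p ≈ 0.0346 > α = 0.025, fail to reject H0; the evidence is not statistically significant.

t = -1.854; fail to reject H0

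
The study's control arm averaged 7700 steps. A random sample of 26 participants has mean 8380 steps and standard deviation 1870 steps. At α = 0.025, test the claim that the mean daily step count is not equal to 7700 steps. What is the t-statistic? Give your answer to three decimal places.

1.854

H0: μ = 7700; H1: μ ≠ 7700 (one-sample t-test, two-sided).
t = (x̄ − μ₀)/(s/√n) = (8380 − 7700)/(1870/√26) = 1.854
df = n − 1 = 25
Two-sided p-value ≈ 0.076
Since p ≈ 0.076 > α = 0.025, fail to reject H0; the evidence is not statistically significant.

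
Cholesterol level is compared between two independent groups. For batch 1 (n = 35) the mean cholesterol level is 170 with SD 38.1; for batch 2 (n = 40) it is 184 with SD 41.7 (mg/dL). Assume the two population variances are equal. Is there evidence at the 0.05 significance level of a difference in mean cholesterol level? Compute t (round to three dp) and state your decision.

t = -1.510; fail to reject H0

Let group 1 = batch 1, group 2 = batch 2. H0: μ_1 = μ_2; H1: μ_1 ≠ μ_2 (two-sample pooled-variance t-test, two-sided).
s_p² = [(35−1)·38.1² + (40−1)·41.7²]/(35+40−2) = 1605.09
t = (170 − 184)/√[1605.09·(1/35 + 1/40)] = -1.510
df = n₁ + n₂ − 2 = 73
Two-sided p-value ≈ 0.135
Since p ≈ 0.135 > α = 0.05, fail to reject H0; the evidence is not statistically significant.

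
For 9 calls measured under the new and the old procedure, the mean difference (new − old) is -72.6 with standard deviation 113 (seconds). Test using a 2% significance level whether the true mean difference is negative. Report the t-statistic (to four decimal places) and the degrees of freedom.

H0: μ_d = 0; H1: μ_d < 0 (paired t-test on the differences, left-tailed).
t = d̄/(s_d/√n) = -72.6/(113/√9) = -1.9274
df = n − 1 = 8
p-value = P(T ≤ -1.9274) ≈ 0.0450
Since p ≈ 0.0450 > α = 0.02, fail to reject H0; the evidence is not statistically significant.

t = -1.9274, df = 8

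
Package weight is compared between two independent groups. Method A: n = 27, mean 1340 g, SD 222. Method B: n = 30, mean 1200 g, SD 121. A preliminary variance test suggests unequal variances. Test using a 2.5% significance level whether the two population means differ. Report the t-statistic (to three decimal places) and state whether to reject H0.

Let group 1 = method A, group 2 = method B. H0: μ_1 = μ_2; H1: μ_1 ≠ μ_2 (Welch's two-sample t-test, two-sided).
t = (x̄_1 − x̄_2)/√(s_1²/n_1 + s_2²/n_2) = (1340 − 1200)/√(222²/27 + 121²/30) = 2.911
Welch–Satterthwaite df ≈ 39.25
Two-sided p-value ≈ 0.0059
Since p ≈ 0.0059 < α = 0.025, reject H0; the data support H1.

t = 2.911; reject H0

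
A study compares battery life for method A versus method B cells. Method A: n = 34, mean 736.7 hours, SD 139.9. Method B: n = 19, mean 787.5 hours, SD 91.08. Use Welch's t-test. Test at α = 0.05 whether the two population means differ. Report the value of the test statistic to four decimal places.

-1.5967

Let group 1 = method A, group 2 = method B. H0: μ_1 = μ_2; H1: μ_1 ≠ μ_2 (Welch's two-sample t-test, two-sided).
t = (x̄_1 − x̄_2)/√(s_1²/n_1 + s_2²/n_2) = (736.7 − 787.5)/√(139.9²/34 + 91.08²/19) = -1.5967
Welch–Satterthwaite df ≈ 49.66
Two-sided p-value ≈ 0.117
Since p ≈ 0.117 > α = 0.05, fail to reject H0; the evidence is not statistically significant.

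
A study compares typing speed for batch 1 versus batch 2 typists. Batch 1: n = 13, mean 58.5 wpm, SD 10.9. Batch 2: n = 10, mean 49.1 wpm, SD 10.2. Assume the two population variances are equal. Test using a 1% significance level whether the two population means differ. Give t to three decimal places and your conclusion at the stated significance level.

Let group 1 = batch 1, group 2 = batch 2. H0: μ_1 = μ_2; H1: μ_1 ≠ μ_2 (two-sample pooled-variance t-test, two-sided).
s_p² = [(13−1)·10.9² + (10−1)·10.2²]/(13+10−2) = 112.48
t = (58.5 − 49.1)/√[112.48·(1/13 + 1/10)] = 2.107
df = n₁ + n₂ − 2 = 21
Two-sided p-value ≈ 0.047
Since p ≈ 0.047 > α = 0.01, fail to reject H0; the evidence is not statistically significant.

t = 2.107; fail to reject H0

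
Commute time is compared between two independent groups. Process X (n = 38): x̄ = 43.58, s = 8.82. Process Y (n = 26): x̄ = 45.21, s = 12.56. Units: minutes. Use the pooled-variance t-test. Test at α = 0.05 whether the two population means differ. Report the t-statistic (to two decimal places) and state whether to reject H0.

Let group 1 = process X, group 2 = process Y. H0: μ_1 = μ_2; H1: μ_1 ≠ μ_2 (two-sample pooled-variance t-test, two-sided).
s_p² = [(38−1)·8.82² + (26−1)·12.56²]/(38+26−2) = 110.035
t = (43.58 − 45.21)/√[110.035·(1/38 + 1/26)] = -0.61
df = n₁ + n₂ − 2 = 62
Two-sided p-value ≈ 0.544
Since p ≈ 0.544 > α = 0.05, fail to reject H0; the data do not provide sufficient evidence against H0.

t = -0.61; fail to reject H0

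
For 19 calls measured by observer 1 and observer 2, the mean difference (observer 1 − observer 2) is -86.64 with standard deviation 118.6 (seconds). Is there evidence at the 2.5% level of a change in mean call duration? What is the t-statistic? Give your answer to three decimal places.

-3.184

H0: μ_d = 0; H1: μ_d ≠ 0 (paired t-test on the differences, two-sided).
t = d̄/(s_d/√n) = -86.64/(118.6/√19) = -3.184
df = n − 1 = 18
Two-sided p-value ≈ 0.0051
Since p ≈ 0.0051 < α = 0.025, reject H0; the evidence is statistically significant.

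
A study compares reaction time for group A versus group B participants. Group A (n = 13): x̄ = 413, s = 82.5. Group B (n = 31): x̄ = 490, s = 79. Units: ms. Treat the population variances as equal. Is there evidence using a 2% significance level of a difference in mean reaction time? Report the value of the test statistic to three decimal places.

-2.912

Let group 1 = group A, group 2 = group B. H0: μ_1 = μ_2; H1: μ_1 ≠ μ_2 (two-sample pooled-variance t-test, two-sided).
s_p² = [(13−1)·82.5² + (31−1)·79²]/(13+31−2) = 6402.5
t = (413 − 490)/√[6402.5·(1/13 + 1/31)] = -2.912
df = n₁ + n₂ − 2 = 42
Two-sided p-value ≈ 0.006
Since p ≈ 0.006 < α = 0.02, reject H0; the evidence is statistically significant.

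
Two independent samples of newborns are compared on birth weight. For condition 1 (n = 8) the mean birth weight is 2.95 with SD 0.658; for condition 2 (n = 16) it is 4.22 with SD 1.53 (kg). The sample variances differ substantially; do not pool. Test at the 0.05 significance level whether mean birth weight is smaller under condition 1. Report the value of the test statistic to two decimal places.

Let group 1 = condition 1, group 2 = condition 2. H0: μ_1 = μ_2; H1: μ_1 < μ_2 (Welch's two-sample t-test, left-tailed).
t = (x̄_1 − x̄_2)/√(s_1²/n_1 + s_2²/n_2) = (2.95 − 4.22)/√(0.658²/8 + 1.53²/16) = -2.84
Welch–Satterthwaite df ≈ 21.77
p-value = P(T ≤ -2.84) ≈ 0.005
Since p ≈ 0.005 < α = 0.05, reject H0; the evidence is statistically significant.

-2.84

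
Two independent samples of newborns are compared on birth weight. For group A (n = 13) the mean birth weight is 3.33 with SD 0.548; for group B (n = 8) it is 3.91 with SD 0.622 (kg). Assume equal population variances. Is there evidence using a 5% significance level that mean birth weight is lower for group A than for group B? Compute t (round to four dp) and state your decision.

t = -2.2394; reject H0

Let group 1 = group A, group 2 = group B. H0: μ_1 = μ_2; H1: μ_1 < μ_2 (two-sample pooled-variance t-test, left-tailed).
s_p² = [(13−1)·0.548² + (8−1)·0.622²]/(13+8−2) = 0.332202
t = (3.33 − 3.91)/√[0.332202·(1/13 + 1/8)] = -2.2394
df = n₁ + n₂ − 2 = 19
p-value = P(T ≤ -2.2394) ≈ 0.019
Since p ≈ 0.019 < α = 0.05, reject H0; the evidence is statistically significant.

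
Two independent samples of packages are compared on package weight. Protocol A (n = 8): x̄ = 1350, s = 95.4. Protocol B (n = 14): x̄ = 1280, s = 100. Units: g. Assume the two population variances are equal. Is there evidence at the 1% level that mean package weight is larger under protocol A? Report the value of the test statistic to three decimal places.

Let group 1 = protocol A, group 2 = protocol B. H0: μ_1 = μ_2; H1: μ_1 > μ_2 (two-sample pooled-variance t-test, right-tailed).
s_p² = [(8−1)·95.4² + (14−1)·100²]/(8+14−2) = 9685.41
t = (1350 − 1280)/√[9685.41·(1/8 + 1/14)] = 1.605
df = n₁ + n₂ − 2 = 20
p-value = P(T ≥ 1.605) ≈ 0.0621
Since p ≈ 0.0621 > α = 0.01, fail to reject H0; the evidence is not statistically significant.

1.605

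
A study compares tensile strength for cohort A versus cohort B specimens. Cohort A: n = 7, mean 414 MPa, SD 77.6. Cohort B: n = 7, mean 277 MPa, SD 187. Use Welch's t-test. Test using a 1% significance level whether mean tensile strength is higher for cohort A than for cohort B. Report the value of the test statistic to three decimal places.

Let group 1 = cohort A, group 2 = cohort B. H0: μ_1 = μ_2; H1: μ_1 > μ_2 (Welch's two-sample t-test, right-tailed).
t = (x̄_1 − x̄_2)/√(s_1²/n_1 + s_2²/n_2) = (414 − 277)/√(77.6²/7 + 187²/7) = 1.790
Welch–Satterthwaite df ≈ 8.01
p-value = P(T ≥ 1.790) ≈ 0.056
Since p ≈ 0.056 > α = 0.01, fail to reject H0; the data do not provide sufficient evidence against H0.

1.790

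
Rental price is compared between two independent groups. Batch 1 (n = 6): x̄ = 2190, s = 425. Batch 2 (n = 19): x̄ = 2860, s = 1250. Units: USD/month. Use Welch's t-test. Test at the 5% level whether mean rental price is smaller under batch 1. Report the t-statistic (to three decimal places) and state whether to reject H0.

t = -1.999; reject H0

Let group 1 = batch 1, group 2 = batch 2. H0: μ_1 = μ_2; H1: μ_1 < μ_2 (Welch's two-sample t-test, left-tailed).
t = (x̄_1 − x̄_2)/√(s_1²/n_1 + s_2²/n_2) = (2190 − 2860)/√(425²/6 + 1250²/19) = -1.999
Welch–Satterthwaite df ≈ 22.66
p-value = P(T ≤ -1.999) ≈ 0.0289
Since p ≈ 0.0289 < α = 0.05, reject H0; the data support H1.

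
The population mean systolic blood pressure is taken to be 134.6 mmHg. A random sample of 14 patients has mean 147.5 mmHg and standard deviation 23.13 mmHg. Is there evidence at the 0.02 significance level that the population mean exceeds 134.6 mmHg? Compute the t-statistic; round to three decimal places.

2.087

H0: μ = 134.6; H1: μ > 134.6 (one-sample t-test, right-tailed).
t = (x̄ − μ₀)/(s/√n) = (147.5 − 134.6)/(23.13/√14) = 2.087
df = n − 1 = 13
p-value = P(T ≥ 2.087) ≈ 0.0286
Since p ≈ 0.0286 > α = 0.02, fail to reject H0; the evidence is not statistically significant.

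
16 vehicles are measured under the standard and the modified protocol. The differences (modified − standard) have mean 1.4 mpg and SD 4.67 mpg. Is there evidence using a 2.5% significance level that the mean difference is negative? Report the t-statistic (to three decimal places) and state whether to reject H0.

H0: μ_d = 0; H1: μ_d < 0 (paired t-test on the differences, left-tailed).
t = d̄/(s_d/√n) = 1.4/(4.67/√16) = 1.199
df = n − 1 = 15
p-value = P(T ≤ 1.199) ≈ 0.8755
Since p ≈ 0.8755 > α = 0.025, fail to reject H0; the data do not provide sufficient evidence against H0.

t = 1.199; fail to reject H0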